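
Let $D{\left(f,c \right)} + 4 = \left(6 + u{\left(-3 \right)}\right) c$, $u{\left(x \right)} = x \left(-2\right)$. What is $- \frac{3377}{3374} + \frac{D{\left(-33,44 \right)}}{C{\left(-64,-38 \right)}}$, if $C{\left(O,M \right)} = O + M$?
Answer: $- \frac{1056215}{172074} \approx -6.1381$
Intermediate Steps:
$u{\left(x \right)} = - 2 x$
$D{\left(f,c \right)} = -4 + 12 c$ ($D{\left(f,c \right)} = -4 + \left(6 - -6\right) c = -4 + \left(6 + 6\right) c = -4 + 12 c$)
$C{\left(O,M \right)} = M + O$
$- \frac{3377}{3374} + \frac{D{\left(-33,44 \right)}}{C{\left(-64,-38 \right)}} = - \frac{3377}{3374} + \frac{-4 + 12 \cdot 44}{-38 - 64} = \left(-3377\right) \frac{1}{3374} + \frac{-4 + 528}{-102} = - \frac{3377}{3374} + 524 \left(- \frac{1}{102}\right) = - \frac{3377}{3374} - \frac{262}{51} = - \frac{1056215}{172074}$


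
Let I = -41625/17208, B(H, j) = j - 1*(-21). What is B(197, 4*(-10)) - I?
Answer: -31703/1912 ≈ -16.581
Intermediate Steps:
B(H, j) = 21 + j (B(H, j) = j + 21 = 21 + j)
I = -4625/1912 (I = -41625*1/17208 = -4625/1912 ≈ -2.4189)
B(197, 4*(-10)) - I = (21 + 4*(-10)) - 1*(-4625/1912) = (21 - 40) + 4625/1912 = -19 + 4625/1912 = -31703/1912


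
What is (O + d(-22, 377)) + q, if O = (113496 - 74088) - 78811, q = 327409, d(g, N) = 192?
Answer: 288198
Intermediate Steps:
O = -39403 (O = 39408 - 78811 = -39403)
(O + d(-22, 377)) + q = (-39403 + 192) + 327409 = -39211 + 327409 = 288198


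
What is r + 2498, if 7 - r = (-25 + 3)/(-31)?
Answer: 77633/31 ≈ 2504.3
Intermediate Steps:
r = 195/31 (r = 7 - (-25 + 3)/(-31) = 7 - (-22)*(-1)/31 = 7 - 1*22/31 = 7 - 22/31 = 195/31 ≈ 6.2903)
r + 2498 = 195/31 + 2498 = 77633/31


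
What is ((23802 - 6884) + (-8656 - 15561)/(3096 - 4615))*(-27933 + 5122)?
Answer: -586759574449/1519 ≈ -3.8628e+8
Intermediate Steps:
((23802 - 6884) + (-8656 - 15561)/(3096 - 4615))*(-27933 + 5122) = (16918 - 24217/(-1519))*(-22811) = (16918 - 24217*(-1/1519))*(-22811) = (16918 + 24217/1519)*(-22811) = (25722659/1519)*(-22811) = -586759574449/1519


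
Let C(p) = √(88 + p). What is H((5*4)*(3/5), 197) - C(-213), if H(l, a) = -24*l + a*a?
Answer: 38521 - 5*I*√5 ≈ 38521.0 - 11.18*I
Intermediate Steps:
H(l, a) = a² - 24*l (H(l, a) = -24*l + a² = a² - 24*l)
H((5*4)*(3/5), 197) - C(-213) = (197² - 24*5*4*3/5) - √(88 - 213) = (38809 - 480*3*(⅕)) - √(-125) = (38809 - 480*3/5) - 5*I*√5 = (38809 - 24*12) - 5*I*√5 = (38809 - 288) - 5*I*√5 = 38521 - 5*I*√5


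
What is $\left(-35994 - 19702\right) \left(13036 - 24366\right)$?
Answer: $631035680$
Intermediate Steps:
$\left(-35994 - 19702\right) \left(13036 - 24366\right) = \left(-55696\right) \left(-11330\right) = 631035680$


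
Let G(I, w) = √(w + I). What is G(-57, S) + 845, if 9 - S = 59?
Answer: 845 + I*√107 ≈ 845.0 + 10.344*I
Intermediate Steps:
S = -50 (S = 9 - 1*59 = 9 - 59 = -50)
G(I, w) = √(I + w)
G(-57, S) + 845 = √(-57 - 50) + 845 = √(-107) + 845 = I*√107 + 845 = 845 + I*√107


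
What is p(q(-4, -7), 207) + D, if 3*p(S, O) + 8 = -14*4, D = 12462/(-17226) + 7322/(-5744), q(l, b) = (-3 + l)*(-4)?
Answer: -192380131/8245512 ≈ -23.331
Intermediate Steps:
q(l, b) = 12 - 4*l
D = -16475875/8245512 (D = 12462*(-1/17226) + 7322*(-1/5744) = -2077/2871 - 3661/2872 = -16475875/8245512 ≈ -1.9982)
p(S, O) = -64/3 (p(S, O) = -8/3 + (-14*4)/3 = -8/3 + (⅓)*(-56) = -8/3 - 56/3 = -64/3)
p(q(-4, -7), 207) + D = -64/3 - 16475875/8245512 = -192380131/8245512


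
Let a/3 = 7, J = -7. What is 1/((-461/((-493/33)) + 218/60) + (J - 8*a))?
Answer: -14790/2078123 ≈ -0.0071170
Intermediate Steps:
a = 21 (a = 3*7 = 21)
1/((-461/((-493/33)) + 218/60) + (J - 8*a)) = 1/((-461/((-493/33)) + 218/60) + (-7 - 8*21)) = 1/((-461/((-493*1/33)) + 218*(1/60)) + (-7 - 168)) = 1/((-461/(-493/33) + 109/30) - 175) = 1/((-461*(-33/493) + 109/30) - 175) = 1/((15213/493 + 109/30) - 175) = 1/(510127/14790 - 175) = 1/(-2078123/14790) = -14790/2078123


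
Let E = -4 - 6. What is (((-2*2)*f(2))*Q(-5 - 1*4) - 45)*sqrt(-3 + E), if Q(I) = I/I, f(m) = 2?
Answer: -53*I*sqrt(13) ≈ -191.09*I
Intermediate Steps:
E = -10
Q(I) = 1
(((-2*2)*f(2))*Q(-5 - 1*4) - 45)*sqrt(-3 + E) = ((-2*2*2)*1 - 45)*sqrt(-3 - 10) = (-4*2*1 - 45)*sqrt(-13) = (-8*1 - 45)*(I*sqrt(13)) = (-8 - 45)*(I*sqrt(13)) = -53*I*sqrt(13)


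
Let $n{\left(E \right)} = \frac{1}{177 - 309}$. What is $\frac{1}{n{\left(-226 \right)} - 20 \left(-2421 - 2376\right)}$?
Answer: $\frac{132}{12664079} \approx 1.0423 \cdot 10^{-5}$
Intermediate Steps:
$n{\left(E \right)} = - \frac{1}{132}$ ($n{\left(E \right)} = \frac{1}{-132} = - \frac{1}{132}$)
$\frac{1}{n{\left(-226 \right)} - 20 \left(-2421 - 2376\right)} = \frac{1}{- \frac{1}{132} - 20 \left(-2421 - 2376\right)} = \frac{1}{- \frac{1}{132} - 20 \left(-4797\right)} = \frac{1}{- \frac{1}{132} - -95940} = \frac{1}{- \frac{1}{132} + 95940} = \frac{1}{\frac{12664079}{132}} = \frac{132}{12664079}$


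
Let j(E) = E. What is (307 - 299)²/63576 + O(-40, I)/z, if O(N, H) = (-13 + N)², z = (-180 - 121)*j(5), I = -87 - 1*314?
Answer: -22311083/11960235 ≈ -1.8654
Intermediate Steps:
I = -401 (I = -87 - 314 = -401)
z = -1505 (z = (-180 - 121)*5 = -301*5 = -1505)
(307 - 299)²/63576 + O(-40, I)/z = (307 - 299)²/63576 + (-13 - 40)²/(-1505) = 8²*(1/63576) + (-53)²*(-1/1505) = 64*(1/63576) + 2809*(-1/1505) = 8/7947 - 2809/1505 = -22311083/11960235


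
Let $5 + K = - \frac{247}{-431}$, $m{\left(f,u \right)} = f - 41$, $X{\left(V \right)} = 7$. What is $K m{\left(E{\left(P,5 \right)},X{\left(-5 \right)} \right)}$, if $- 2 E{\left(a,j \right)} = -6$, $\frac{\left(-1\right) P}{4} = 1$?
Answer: $\frac{72504}{431} \approx 168.22$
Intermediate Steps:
$P = -4$ ($P = \left(-4\right) 1 = -4$)
$E{\left(a,j \right)} = 3$ ($E{\left(a,j \right)} = \left(- \frac{1}{2}\right) \left(-6\right) = 3$)
$m{\left(f,u \right)} = -41 + f$
$K = - \frac{1908}{431}$ ($K = -5 - \frac{247}{-431} = -5 - - \frac{247}{431} = -5 + \frac{247}{431} = - \frac{1908}{431} \approx -4.4269$)
$K m{\left(E{\left(P,5 \right)},X{\left(-5 \right)} \right)} = - \frac{1908 \left(-41 + 3\right)}{431} = \left(- \frac{1908}{431}\right) \left(-38\right) = \frac{72504}{431}$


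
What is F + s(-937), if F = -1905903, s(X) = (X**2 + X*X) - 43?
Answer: -150008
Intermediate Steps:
s(X) = -43 + 2*X**2 (s(X) = (X**2 + X**2) - 43 = 2*X**2 - 43 = -43 + 2*X**2)
F + s(-937) = -1905903 + (-43 + 2*(-937)**2) = -1905903 + (-43 + 2*877969) = -1905903 + (-43 + 1755938) = -1905903 + 1755895 = -150008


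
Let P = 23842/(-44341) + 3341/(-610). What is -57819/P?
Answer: 521296296730/54228967 ≈ 9612.9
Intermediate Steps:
P = -162686901/27048010 (P = 23842*(-1/44341) + 3341*(-1/610) = -23842/44341 - 3341/610 = -162686901/27048010 ≈ -6.0147)
-57819/P = -57819/(-162686901/27048010) = -57819*(-27048010/162686901) = 521296296730/54228967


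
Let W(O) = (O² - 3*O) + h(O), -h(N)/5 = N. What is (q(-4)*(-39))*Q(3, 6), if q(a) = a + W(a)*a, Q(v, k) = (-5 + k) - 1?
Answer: 0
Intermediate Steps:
Q(v, k) = -6 + k
h(N) = -5*N
W(O) = O² - 8*O (W(O) = (O² - 3*O) - 5*O = O² - 8*O)
q(a) = a + a²*(-8 + a) (q(a) = a + (a*(-8 + a))*a = a + a²*(-8 + a))
(q(-4)*(-39))*Q(3, 6) = (-4*(1 + (-4)² - 8*(-4))*(-39))*(-6 + 6) = (-4*(1 + 16 + 32)*(-39))*0 = (-4*49*(-39))*0 = -196*(-39)*0 = 7644*0 = 0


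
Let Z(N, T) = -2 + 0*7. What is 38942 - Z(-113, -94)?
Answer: 38944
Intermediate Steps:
Z(N, T) = -2 (Z(N, T) = -2 + 0 = -2)
38942 - Z(-113, -94) = 38942 - 1*(-2) = 38942 + 2 = 38944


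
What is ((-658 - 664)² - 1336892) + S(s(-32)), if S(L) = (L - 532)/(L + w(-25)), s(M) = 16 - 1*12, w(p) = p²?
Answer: 258387640/629 ≈ 4.1079e+5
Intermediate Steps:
s(M) = 4 (s(M) = 16 - 12 = 4)
S(L) = (-532 + L)/(625 + L) (S(L) = (L - 532)/(L + (-25)²) = (-532 + L)/(L + 625) = (-532 + L)/(625 + L))
((-658 - 664)² - 1336892) + S(s(-32)) = ((-658 - 664)² - 1336892) + (-532 + 4)/(625 + 4) = ((-1322)² - 1336892) - 528/629 = (1747684 - 1336892) + (1/629)*(-528) = 410792 - 528/629 = 258387640/629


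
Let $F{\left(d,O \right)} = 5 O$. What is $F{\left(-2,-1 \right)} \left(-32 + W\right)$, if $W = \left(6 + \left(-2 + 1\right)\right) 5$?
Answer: $35$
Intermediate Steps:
$W = 25$ ($W = \left(6 - 1\right) 5 = 5 \cdot 5 = 25$)
$F{\left(-2,-1 \right)} \left(-32 + W\right) = 5 \left(-1\right) \left(-32 + 25\right) = \left(-5\right) \left(-7\right) = 35$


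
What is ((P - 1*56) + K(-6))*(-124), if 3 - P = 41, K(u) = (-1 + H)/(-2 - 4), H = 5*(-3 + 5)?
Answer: 11842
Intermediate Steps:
H = 10 (H = 5*2 = 10)
K(u) = -3/2 (K(u) = (-1 + 10)/(-2 - 4) = 9/(-6) = 9*(-1/6) = -3/2)
P = -38 (P = 3 - 1*41 = 3 - 41 = -38)
((P - 1*56) + K(-6))*(-124) = ((-38 - 1*56) - 3/2)*(-124) = ((-38 - 56) - 3/2)*(-124) = (-94 - 3/2)*(-124) = -191/2*(-124) = 11842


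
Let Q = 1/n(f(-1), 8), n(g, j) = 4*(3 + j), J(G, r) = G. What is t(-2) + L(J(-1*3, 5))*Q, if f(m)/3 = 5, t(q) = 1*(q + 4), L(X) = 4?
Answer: 23/11 ≈ 2.0909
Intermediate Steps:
t(q) = 4 + q (t(q) = 1*(4 + q) = 4 + q)
f(m) = 15 (f(m) = 3*5 = 15)
n(g, j) = 12 + 4*j
Q = 1/44 (Q = 1/(12 + 4*8) = 1/(12 + 32) = 1/44 ≈ 0.022727)
t(-2) + L(J(-1*3, 5))*Q = (4 - 2) + 4*(1/44) = 2 + 1/11 = 23/11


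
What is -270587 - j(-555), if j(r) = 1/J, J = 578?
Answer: -156399287/578 ≈ -2.7059e+5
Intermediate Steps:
j(r) = 1/578
-270587 - j(-555) = -270587 - 1*1/578 = -270587 - 1/578 = -156399287/578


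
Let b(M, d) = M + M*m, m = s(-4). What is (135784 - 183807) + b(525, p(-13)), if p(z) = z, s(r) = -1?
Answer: -48023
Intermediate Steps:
m = -1
b(M, d) = 0 (b(M, d) = M + M*(-1) = M - M = 0)
(135784 - 183807) + b(525, p(-13)) = (135784 - 183807) + 0 = -48023 + 0 = -48023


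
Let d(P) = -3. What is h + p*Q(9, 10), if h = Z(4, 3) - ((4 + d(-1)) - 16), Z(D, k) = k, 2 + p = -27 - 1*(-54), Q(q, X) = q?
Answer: 243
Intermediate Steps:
p = 25 (p = -2 + (-27 - 1*(-54)) = -2 + (-27 + 54) = -2 + 27 = 25)
h = 18 (h = 3 - ((4 - 3) - 16) = 3 - (1 - 16) = 3 - 1*(-15) = 3 + 15 = 18)
h + p*Q(9, 10) = 18 + 25*9 = 18 + 225 = 243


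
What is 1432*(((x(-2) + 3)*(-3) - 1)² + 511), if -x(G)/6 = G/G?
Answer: 823400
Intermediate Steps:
x(G) = -6 (x(G) = -6*G/G = -6*1 = -6)
1432*(((x(-2) + 3)*(-3) - 1)² + 511) = 1432*(((-6 + 3)*(-3) - 1)² + 511) = 1432*((-3*(-3) - 1)² + 511) = 1432*((9 - 1)² + 511) = 1432*(8² + 511) = 1432*(64 + 511) = 1432*575 = 823400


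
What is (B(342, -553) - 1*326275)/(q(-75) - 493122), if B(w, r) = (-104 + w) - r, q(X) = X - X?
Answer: 162742/246561 ≈ 0.66005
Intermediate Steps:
q(X) = 0
B(w, r) = -104 + w - r
(B(342, -553) - 1*326275)/(q(-75) - 493122) = ((-104 + 342 - 1*(-553)) - 1*326275)/(0 - 493122) = ((-104 + 342 + 553) - 326275)/(-493122) = (791 - 326275)*(-1/493122) = -325484*(-1/493122) = 162742/246561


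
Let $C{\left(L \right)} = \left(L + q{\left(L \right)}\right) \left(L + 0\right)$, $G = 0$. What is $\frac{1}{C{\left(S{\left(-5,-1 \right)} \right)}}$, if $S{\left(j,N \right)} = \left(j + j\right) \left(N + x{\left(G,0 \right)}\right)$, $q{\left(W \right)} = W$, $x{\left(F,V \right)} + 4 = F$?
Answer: $\frac{1}{5000} \approx 0.0002$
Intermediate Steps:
$x{\left(F,V \right)} = -4 + F$
$S{\left(j,N \right)} = 2 j \left(-4 + N\right)$ ($S{\left(j,N \right)} = \left(j + j\right) \left(N + \left(-4 + 0\right)\right) = 2 j \left(N - 4\right) = 2 j \left(-4 + N\right)$)
$C{\left(L \right)} = 2 L^{2}$ ($C{\left(L \right)} = \left(L + L\right) \left(L + 0\right) = 2 L L = 2 L^{2}$)
$\frac{1}{C{\left(S{\left(-5,-1 \right)} \right)}} = \frac{1}{2 \left(2 \left(-5\right) \left(-4 - 1\right)\right)^{2}} = \frac{1}{2 \left(2 \left(-5\right) \left(-5\right)\right)^{2}} = \frac{1}{2 \cdot 50^{2}} = \frac{1}{2 \cdot 2500} = \frac{1}{5000}$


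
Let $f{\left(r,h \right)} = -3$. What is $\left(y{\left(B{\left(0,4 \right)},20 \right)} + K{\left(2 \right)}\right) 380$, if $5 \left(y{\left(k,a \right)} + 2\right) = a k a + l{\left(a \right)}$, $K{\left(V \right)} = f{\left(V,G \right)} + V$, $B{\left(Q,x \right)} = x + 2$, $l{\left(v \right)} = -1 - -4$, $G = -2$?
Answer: $181488$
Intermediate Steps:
$l{\left(v \right)} = 3$ ($l{\left(v \right)} = -1 + 4 = 3$)
$B{\left(Q,x \right)} = 2 + x$
$K{\left(V \right)} = -3 + V$
$y{\left(k,a \right)} = - \frac{7}{5} + \frac{k a^{2}}{5}$ ($y{\left(k,a \right)} = -2 + \frac{a k a + 3}{5} = -2 + \frac{k a^{2} + 3}{5} = -2 + \frac{3 + k a^{2}}{5} = -2 + \left(\frac{3}{5} + \frac{k a^{2}}{5}\right) = - \frac{7}{5} + \frac{k a^{2}}{5}$)
$\left(y{\left(B{\left(0,4 \right)},20 \right)} + K{\left(2 \right)}\right) 380 = \left(\left(- \frac{7}{5} + \frac{\left(2 + 4\right) 20^{2}}{5}\right) + \left(-3 + 2\right)\right) 380 = \left(\left(- \frac{7}{5} + \frac{1}{5} \cdot 6 \cdot 400\right) - 1\right) 380 = \left(\left(- \frac{7}{5} + 480\right) - 1\right) 380 = \left(\frac{2393}{5} - 1\right) 380 = \frac{2388}{5} \cdot 380 = 181488$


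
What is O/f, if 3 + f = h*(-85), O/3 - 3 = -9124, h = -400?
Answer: -27363/33997 ≈ -0.80486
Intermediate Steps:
O = -27363 (O = 9 + 3*(-9124) = 9 - 27372 = -27363)
f = 33997 (f = -3 - 400*(-85) = -3 + 34000 = 33997)
O/f = -27363/33997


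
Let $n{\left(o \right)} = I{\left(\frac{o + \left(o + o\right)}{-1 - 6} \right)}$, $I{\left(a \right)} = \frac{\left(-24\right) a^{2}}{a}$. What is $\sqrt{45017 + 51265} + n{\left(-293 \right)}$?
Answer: $- \frac{21096}{7} + 3 \sqrt{10698} \approx -2703.4$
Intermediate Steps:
$I{\left(a \right)} = - 24 a$
$n{\left(o \right)} = \frac{72 o}{7}$ ($n{\left(o \right)} = - 24 \frac{o + \left(o + o\right)}{-1 - 6} = - 24 \frac{o + 2 o}{-7} = - 24 \cdot 3 o \left(- \frac{1}{7}\right) = - 24 \left(- \frac{3 o}{7}\right) = \frac{72 o}{7}$)
$\sqrt{45017 + 51265} + n{\left(-293 \right)} = \sqrt{45017 + 51265} + \frac{72}{7} \left(-293\right) = \sqrt{96282} - \frac{21096}{7} = 3 \sqrt{10698} - \frac{21096}{7} = - \frac{21096}{7} + 3 \sqrt{10698}$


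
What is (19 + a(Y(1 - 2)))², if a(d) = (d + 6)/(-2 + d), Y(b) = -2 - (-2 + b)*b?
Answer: 17424/49 ≈ 355.59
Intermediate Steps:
Y(b) = -2 - b*(-2 + b)
a(d) = (6 + d)/(-2 + d)
(19 + a(Y(1 - 2)))² = (19 + (6 + (-2 - (1 - 2)² + 2*(1 - 2)))/(-2 + (-2 - (1 - 2)² + 2*(1 - 2))))² = (19 + (6 + (-2 - 1*(-1)² + 2*(-1)))/(-2 + (-2 - 1*(-1)² + 2*(-1))))² = (19 + (6 + (-2 - 1*1 - 2))/(-2 + (-2 - 1*1 - 2)))² = (19 + (6 + (-2 - 1 - 2))/(-2 + (-2 - 1 - 2)))² = (19 + (6 - 5)/(-2 - 5))² = (19 + 1/(-7))² = (19 - ⅐*1)² = (19 - ⅐)² = (132/7)² = 17424/49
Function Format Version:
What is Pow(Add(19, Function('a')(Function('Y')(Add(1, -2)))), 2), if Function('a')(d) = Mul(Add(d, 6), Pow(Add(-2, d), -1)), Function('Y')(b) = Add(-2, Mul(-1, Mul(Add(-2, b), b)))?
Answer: Rational(17424, 49) ≈ 355.59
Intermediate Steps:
Function('Y')(b) = Add(-2, Mul(-1, b, Add(-2, b))) (Function('Y')(b) = Add(-2, Mul(-1, Mul(b, Add(-2, b)))) = Add(-2, Mul(-1, b, Add(-2, b))))
Function('a')(d) = Mul(Pow(Add(-2, d), -1), Add(6, d)) (Function('a')(d) = Mul(Add(6, d), Pow(Add(-2, d), -1)) = Mul(Pow(Add(-2, d), -1), Add(6, d)))
Pow(Add(19, Function('a')(Function('Y')(Add(1, -2)))), 2) = Pow(Add(19, Mul(Pow(Add(-2, Add(-2, Mul(-1, Pow(Add(1, -2), 2)), Mul(2, Add(1, -2)))), -1), Add(6, Add(-2, Mul(-1, Pow(Add(1, -2), 2)), Mul(2, Add(1, -2)))))), 2) = Pow(Add(19, Mul(Pow(Add(-2, Add(-2, Mul(-1, Pow(-1, 2)), Mul(2, -1))), -1), Add(6, Add(-2, Mul(-1, Pow(-1, 2)), Mul(2, -1))))), 2) = Pow(Add(19, Mul(Pow(Add(-2, Add(-2, Mul(-1, 1), -2)), -1), Add(6, Add(-2, Mul(-1, 1), -2)))), 2) = Pow(Add(19, Mul(Pow(Add(-2, Add(-2, -1, -2)), -1), Add(6, Add(-2, -1, -2)))), 2) = Pow(Add(19, Mul(Pow(Add(-2, -5), -1), Add(6, -5))), 2) = Pow(Add(19, Mul(Pow(-7, -1), 1)), 2) = Pow(Add(19, Mul(Rational(-1, 7), 1)), 2) = Pow(Add(19, Rational(-1, 7)), 2) = Pow(Rational(132, 7), 2) = Rational(17424, 49)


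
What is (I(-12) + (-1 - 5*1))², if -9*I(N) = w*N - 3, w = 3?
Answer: 25/9 ≈ 2.7778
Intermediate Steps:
I(N) = ⅓ - N/3 (I(N) = -(3*N - 3)/9 = -(-3 + 3*N)/9 = ⅓ - N/3)
(I(-12) + (-1 - 5*1))² = ((⅓ - ⅓*(-12)) + (-1 - 5*1))² = ((⅓ + 4) + (-1 - 5))² = (13/3 - 6)² = (-5/3)² = 25/9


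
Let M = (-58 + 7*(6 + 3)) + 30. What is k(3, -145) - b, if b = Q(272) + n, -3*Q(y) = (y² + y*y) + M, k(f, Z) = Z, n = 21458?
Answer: 83194/3 ≈ 27731.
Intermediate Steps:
M = 35 (M = (-58 + 7*9) + 30 = (-58 + 63) + 30 = 5 + 30 = 35)
Q(y) = -35/3 - 2*y²/3 (Q(y) = -((y² + y*y) + 35)/3 = -((y² + y²) + 35)/3 = -(2*y² + 35)/3 = -(35 + 2*y²)/3 = -35/3 - 2*y²/3)
b = -83629/3 (b = (-35/3 - ⅔*272²) + 21458 = (-35/3 - ⅔*73984) + 21458 = (-35/3 - 147968/3) + 21458 = -148003/3 + 21458 = -83629/3 ≈ -27876.)
k(3, -145) - b = -145 - 1*(-83629/3) = -145 + 83629/3 = 83194/3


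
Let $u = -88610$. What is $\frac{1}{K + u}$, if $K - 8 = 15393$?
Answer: $- \frac{1}{73209} \approx -1.366 \cdot 10^{-5}$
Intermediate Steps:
$K = 15401$ ($K = 8 + 15393 = 15401$)
$\frac{1}{K + u} = \frac{1}{15401 - 88610} = \frac{1}{-73209} = - \frac{1}{73209}$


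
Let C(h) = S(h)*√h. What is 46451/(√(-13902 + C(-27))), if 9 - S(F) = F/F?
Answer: 46451*√6/(6*√(-2317 + 4*I*√3)) ≈ 0.589 - 393.96*I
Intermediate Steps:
S(F) = 8 (S(F) = 9 - F/F = 9 - 1*1 = 9 - 1 = 8)
C(h) = 8*√h
46451/(√(-13902 + C(-27))) = 46451/(√(-13902 + 8*√(-27))) = 46451/(√(-13902 + 8*(3*I*√3))) = 46451/(√(-13902 + 24*I*√3)) = 46451/√(-13902 + 24*I*√3)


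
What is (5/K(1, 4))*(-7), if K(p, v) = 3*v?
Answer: -35/12 ≈ -2.9167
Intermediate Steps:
(5/K(1, 4))*(-7) = (5/(3*4))*(-7) = (5/12)*(-7) = -35/12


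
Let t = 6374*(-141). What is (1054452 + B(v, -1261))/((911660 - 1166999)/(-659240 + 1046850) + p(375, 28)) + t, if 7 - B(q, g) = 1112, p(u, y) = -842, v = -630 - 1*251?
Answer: -293955446264576/326622959 ≈ -8.9998e+5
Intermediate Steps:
v = -881 (v = -630 - 251 = -881)
B(q, g) = -1105 (B(q, g) = 7 - 1*1112 = 7 - 1112 = -1105)
t = -898734
(1054452 + B(v, -1261))/((911660 - 1166999)/(-659240 + 1046850) + p(375, 28)) + t = (1054452 - 1105)/((911660 - 1166999)/(-659240 + 1046850) - 842) - 898734 = 1053347/(-255339/387610 - 842) - 898734 = 1053347/(-326622959/387610) - 898734 = 1053347*(-387610/326622959) - 898734 = -408287830670/326622959 - 898734 = -293955446264576/326622959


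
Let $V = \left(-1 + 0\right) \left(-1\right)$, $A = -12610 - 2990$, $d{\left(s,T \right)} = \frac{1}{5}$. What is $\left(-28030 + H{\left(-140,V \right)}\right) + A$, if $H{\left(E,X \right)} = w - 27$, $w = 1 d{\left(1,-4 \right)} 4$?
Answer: $- \frac{218281}{5} \approx -43656.0$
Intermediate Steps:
$d{\left(s,T \right)} = \frac{1}{5}$
$w = \frac{4}{5}$ ($w = 1 \cdot \frac{1}{5} \cdot 4 = \frac{1}{5} \cdot 4 = \frac{4}{5} \approx 0.8$)
$A = -15600$ ($A = -12610 - 2990 = -15600$)
$V = 1$ ($V = \left(-1\right) \left(-1\right) = 1$)
$H{\left(E,X \right)} = - \frac{131}{5}$ ($H{\left(E,X \right)} = \frac{4}{5} - 27 = - \frac{131}{5}$)
$\left(-28030 + H{\left(-140,V \right)}\right) + A = \left(-28030 - \frac{131}{5}\right) - 15600 = - \frac{140281}{5} - 15600 = - \frac{218281}{5}$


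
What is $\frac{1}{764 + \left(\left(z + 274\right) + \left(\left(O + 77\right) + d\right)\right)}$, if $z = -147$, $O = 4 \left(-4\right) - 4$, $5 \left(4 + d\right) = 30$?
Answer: $\frac{1}{950} \approx 0.0010526$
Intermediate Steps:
$d = 2$ ($d = -4 + \frac{1}{5} \cdot 30 = -4 + 6 = 2$)
$O = -20$ ($O = -16 - 4 = -20$)
$\frac{1}{764 + \left(\left(z + 274\right) + \left(\left(O + 77\right) + d\right)\right)} = \frac{1}{764 + \left(\left(-147 + 274\right) + \left(\left(-20 + 77\right) + 2\right)\right)} = \frac{1}{764 + \left(127 + \left(57 + 2\right)\right)} = \frac{1}{764 + \left(127 + 59\right)} = \frac{1}{764 + 186} = \frac{1}{950}$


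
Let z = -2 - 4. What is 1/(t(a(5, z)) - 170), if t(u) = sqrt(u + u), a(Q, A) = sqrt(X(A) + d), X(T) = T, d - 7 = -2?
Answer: 1/(-170 + sqrt(2)*sqrt(I)) ≈ -0.005917 - 3.501e-5*I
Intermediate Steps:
d = 5 (d = 7 - 2 = 5)
z = -6
a(Q, A) = sqrt(5 + A) (a(Q, A) = sqrt(A + 5) = sqrt(5 + A))
t(u) = sqrt(2)*sqrt(u) (t(u) = sqrt(2*u) = sqrt(2)*sqrt(u))
1/(t(a(5, z)) - 170) = 1/(sqrt(2)*sqrt(sqrt(5 - 6)) - 170) = 1/(sqrt(2)*sqrt(sqrt(-1)) - 170) = 1/(sqrt(2)*sqrt(I) - 170) = 1/(-170 + sqrt(2)*sqrt(I))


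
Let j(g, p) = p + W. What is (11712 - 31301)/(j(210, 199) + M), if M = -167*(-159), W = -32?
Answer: -19589/26720 ≈ -0.73312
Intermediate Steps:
M = 26553
j(g, p) = -32 + p (j(g, p) = p - 32 = -32 + p)
(11712 - 31301)/(j(210, 199) + M) = (11712 - 31301)/((-32 + 199) + 26553) = -19589/(167 + 26553) = -19589/26720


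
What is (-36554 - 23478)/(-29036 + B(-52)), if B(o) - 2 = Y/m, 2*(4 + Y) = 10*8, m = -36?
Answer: 60032/29035 ≈ 2.0676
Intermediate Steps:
Y = 36 (Y = -4 + (10*8)/2 = -4 + (1/2)*80 = -4 + 40 = 36)
B(o) = 1 (B(o) = 2 + 36/(-36) = 2 + 36*(-1/36) = 2 - 1 = 1)
(-36554 - 23478)/(-29036 + B(-52)) = (-36554 - 23478)/(-29036 + 1) = -60032/(-29035) = -60032*(-1/29035) = 60032/29035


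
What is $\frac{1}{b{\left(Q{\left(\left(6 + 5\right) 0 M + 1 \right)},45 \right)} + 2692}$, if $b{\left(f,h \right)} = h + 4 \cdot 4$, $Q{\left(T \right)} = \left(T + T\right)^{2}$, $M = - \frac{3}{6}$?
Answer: $\frac{1}{2753} \approx 0.00036324$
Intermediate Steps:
$M = - \frac{1}{2}$ ($M = \left(-3\right) \frac{1}{6} = - \frac{1}{2} \approx -0.5$)
$Q{\left(T \right)} = 4 T^{2}$ ($Q{\left(T \right)} = \left(2 T\right)^{2} = 4 T^{2}$)
$b{\left(f,h \right)} = 16 + h$ ($b{\left(f,h \right)} = h + 16 = 16 + h$)
$\frac{1}{b{\left(Q{\left(\left(6 + 5\right) 0 M + 1 \right)},45 \right)} + 2692} = \frac{1}{\left(16 + 45\right) + 2692} = \frac{1}{61 + 2692} = \frac{1}{2753}$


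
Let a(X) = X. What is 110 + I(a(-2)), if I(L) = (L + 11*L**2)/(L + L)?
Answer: 199/2 ≈ 99.500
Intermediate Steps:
I(L) = (L + 11*L**2)/(2*L) (I(L) = (L + 11*L**2)/((2*L)) = (L + 11*L**2)*(1/(2*L)) = (L + 11*L**2)/(2*L))
110 + I(a(-2)) = 110 + (1/2 + (11/2)*(-2)) = 110 + (1/2 - 11) = 110 - 21/2 = 199/2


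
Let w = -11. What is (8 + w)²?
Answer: 9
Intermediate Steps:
(8 + w)² = (8 - 11)² = (-3)² = 9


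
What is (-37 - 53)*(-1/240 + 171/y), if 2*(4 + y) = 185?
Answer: -81903/472 ≈ -173.52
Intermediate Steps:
y = 177/2 (y = -4 + (½)*185 = -4 + 185/2 = 177/2 ≈ 88.500)
(-37 - 53)*(-1/240 + 171/y) = (-37 - 53)*(-1/240 + 171/(177/2)) = -90*(-1*1/240 + 171*(2/177)) = -90*(-1/240 + 114/59) = -90*27301/14160 = -81903/472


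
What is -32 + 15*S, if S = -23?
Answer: -377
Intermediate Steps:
-32 + 15*S = -32 + 15*(-23) = -32 - 345 = -377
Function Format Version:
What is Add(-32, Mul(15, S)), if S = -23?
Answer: -377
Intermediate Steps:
Add(-32, Mul(15, S)) = Add(-32, Mul(15, -23)) = Add(-32, -345) = -377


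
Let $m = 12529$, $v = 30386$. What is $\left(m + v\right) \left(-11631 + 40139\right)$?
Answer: $1223420820$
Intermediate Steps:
$\left(m + v\right) \left(-11631 + 40139\right) = \left(12529 + 30386\right) \left(-11631 + 40139\right) = 42915 \cdot 28508 = 1223420820$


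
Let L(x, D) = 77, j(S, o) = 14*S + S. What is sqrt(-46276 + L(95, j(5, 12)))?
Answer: I*sqrt(46199) ≈ 214.94*I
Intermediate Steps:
j(S, o) = 15*S
sqrt(-46276 + L(95, j(5, 12))) = sqrt(-46276 + 77) = sqrt(-46199) = I*sqrt(46199)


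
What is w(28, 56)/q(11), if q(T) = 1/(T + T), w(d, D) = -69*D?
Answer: -85008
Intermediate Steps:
q(T) = 1/(2*T)
w(28, 56)/q(11) = (-69*56)/(((½)/11)) = -3864/((½)*(1/11)) = -3864/1/22 = -3864*22 = -85008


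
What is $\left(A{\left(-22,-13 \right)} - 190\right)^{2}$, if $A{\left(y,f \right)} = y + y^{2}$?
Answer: $73984$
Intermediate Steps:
$\left(A{\left(-22,-13 \right)} - 190\right)^{2} = \left(- 22 \left(1 - 22\right) - 190\right)^{2} = \left(\left(-22\right) \left(-21\right) - 190\right)^{2} = \left(462 - 190\right)^{2} = 272^{2} = 73984$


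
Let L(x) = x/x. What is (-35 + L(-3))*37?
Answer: -1258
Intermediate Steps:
L(x) = 1
(-35 + L(-3))*37 = (-35 + 1)*37 = -34*37 = -1258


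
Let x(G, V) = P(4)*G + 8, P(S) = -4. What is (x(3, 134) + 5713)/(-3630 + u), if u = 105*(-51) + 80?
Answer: -5709/8905 ≈ -0.64110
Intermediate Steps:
u = -5275 (u = -5355 + 80 = -5275)
x(G, V) = 8 - 4*G (x(G, V) = -4*G + 8 = 8 - 4*G)
(x(3, 134) + 5713)/(-3630 + u) = ((8 - 4*3) + 5713)/(-3630 - 5275) = ((8 - 12) + 5713)/(-8905) = (-4 + 5713)*(-1/8905) = 5709*(-1/8905) = -5709/8905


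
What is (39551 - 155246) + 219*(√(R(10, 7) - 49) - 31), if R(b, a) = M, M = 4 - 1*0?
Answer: -122484 + 657*I*√5 ≈ -1.2248e+5 + 1469.1*I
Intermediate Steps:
M = 4 (M = 4 + 0 = 4)
R(b, a) = 4
(39551 - 155246) + 219*(√(R(10, 7) - 49) - 31) = (39551 - 155246) + 219*(√(4 - 49) - 31) = -115695 + 219*(√(-45) - 31) = -115695 + 219*(3*I*√5 - 31) = -115695 + 219*(-31 + 3*I*√5) = -115695 + (-6789 + 657*I*√5) = -122484 + 657*I*√5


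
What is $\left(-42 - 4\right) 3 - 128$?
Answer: $-266$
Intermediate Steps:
$\left(-42 - 4\right) 3 - 128 = \left(-46\right) 3 - 128 = -138 - 128 = -266$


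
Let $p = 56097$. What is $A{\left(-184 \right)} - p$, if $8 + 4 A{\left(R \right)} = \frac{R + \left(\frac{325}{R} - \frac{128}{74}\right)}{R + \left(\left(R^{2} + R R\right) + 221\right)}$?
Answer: $- \frac{3136343436985}{55907296} \approx -56099.0$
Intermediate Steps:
$A{\left(R \right)} = -2 + \frac{- \frac{64}{37} + R + \frac{325}{R}}{4 \left(221 + R + 2 R^{2}\right)}$ ($A{\left(R \right)} = -2 + \frac{\left(R + \left(\frac{325}{R} - \frac{128}{74}\right)\right) \frac{1}{R + \left(\left(R^{2} + R R\right) + 221\right)}}{4} = -2 + \frac{\left(R + \left(\frac{325}{R} - \frac{64}{37}\right)\right) \frac{1}{R + \left(\left(R^{2} + R^{2}\right) + 221\right)}}{4} = -2 + \frac{\left(R - \left(\frac{64}{37} - \frac{325}{R}\right)\right) \frac{1}{R + \left(2 R^{2} + 221\right)}}{4} = -2 + \frac{\left(R - \left(\frac{64}{37} - \frac{325}{R}\right)\right) \frac{1}{R + \left(221 + 2 R^{2}\right)}}{4} = -2 + \frac{\left(- \frac{64}{37} + R + \frac{325}{R}\right) \frac{1}{221 + R + 2 R^{2}}}{4} = -2 + \frac{\frac{1}{221 + R + 2 R^{2}} \left(- \frac{64}{37} + R + \frac{325}{R}\right)}{4} = -2 + \frac{- \frac{64}{37} + R + \frac{325}{R}}{4 \left(221 + R + 2 R^{2}\right)}$)
$A{\left(-184 \right)} - p = \frac{12025 - -12048320 - 592 \left(-184\right)^{3} - 259 \left(-184\right)^{2}}{148 \left(-184\right) \left(221 - 184 + 2 \left(-184\right)^{2}\right)} - 56097 = \frac{1}{148} \left(- \frac{1}{184}\right) \frac{1}{221 - 184 + 2 \cdot 33856} \left(12025 + 12048320 - -3687866368 - 8768704\right) - 56097 = \frac{1}{148} \left(- \frac{1}{184}\right) \frac{1}{221 - 184 + 67712} \left(12025 + 12048320 + 3687866368 - 8768704\right) - 56097 = \frac{1}{148} \left(- \frac{1}{184}\right) \frac{1}{67749} \cdot 3691158009 - 56097 = - \frac{111853273}{55907296} - 56097 = - \frac{3136343436985}{55907296}$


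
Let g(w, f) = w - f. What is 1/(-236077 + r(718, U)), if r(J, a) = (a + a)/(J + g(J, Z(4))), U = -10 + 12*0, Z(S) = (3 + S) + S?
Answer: -285/67281949 ≈ -4.2359e-6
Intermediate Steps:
Z(S) = 3 + 2*S
U = -10 (U = -10 + 0 = -10)
r(J, a) = 2*a/(-11 + 2*J) (r(J, a) = (a + a)/(J + (J - (3 + 2*4))) = (2*a)/(J + (J - (3 + 8))) = (2*a)/(J + (J - 1*11)) = (2*a)/(J + (J - 11)) = (2*a)/(J + (-11 + J)) = (2*a)/(-11 + 2*J) = 2*a/(-11 + 2*J))
1/(-236077 + r(718, U)) = 1/(-236077 + 2*(-10)/(-11 + 2*718)) = 1/(-236077 + 2*(-10)/(-11 + 1436)) = 1/(-236077 + 2*(-10)/1425) = 1/(-236077 + 2*(-10)*(1/1425)) = 1/(-236077 - 4/285) = 1/(-67281949/285) = -285/67281949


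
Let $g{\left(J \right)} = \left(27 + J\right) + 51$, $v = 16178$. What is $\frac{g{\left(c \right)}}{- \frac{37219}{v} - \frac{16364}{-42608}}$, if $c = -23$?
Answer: $- \frac{947804308}{33027259} \approx -28.698$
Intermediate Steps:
$g{\left(J \right)} = 78 + J$
$\frac{g{\left(c \right)}}{- \frac{37219}{v} - \frac{16364}{-42608}} = \frac{78 - 23}{- \frac{37219}{16178} - \frac{16364}{-42608}} = \frac{55}{\left(-37219\right) \frac{1}{16178} - - \frac{4091}{10652}} = \frac{55}{- \frac{37219}{16178} + \frac{4091}{10652}} = \frac{55}{- \frac{165136295}{86164028}} = 55 \left(- \frac{86164028}{165136295}\right) = - \frac{947804308}{33027259}$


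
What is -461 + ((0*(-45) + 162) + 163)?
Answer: -136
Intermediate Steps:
-461 + ((0*(-45) + 162) + 163) = -461 + ((0 + 162) + 163) = -461 + (162 + 163) = -461 + 325 = -136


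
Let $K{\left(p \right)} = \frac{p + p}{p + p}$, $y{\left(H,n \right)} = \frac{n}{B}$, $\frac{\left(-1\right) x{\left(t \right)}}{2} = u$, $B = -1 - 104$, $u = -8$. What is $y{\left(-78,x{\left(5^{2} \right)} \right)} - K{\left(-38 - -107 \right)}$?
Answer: $- \frac{121}{105} \approx -1.1524$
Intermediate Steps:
$B = -105$
$x{\left(t \right)} = 16$ ($x{\left(t \right)} = \left(-2\right) \left(-8\right) = 16$)
$y{\left(H,n \right)} = - \frac{n}{105}$ ($y{\left(H,n \right)} = \frac{n}{-105} = n \left(- \frac{1}{105}\right) = - \frac{n}{105}$)
$K{\left(p \right)} = 1$ ($K{\left(p \right)} = \frac{2 p}{2 p} = 2 p \frac{1}{2 p} = 1$)
$y{\left(-78,x{\left(5^{2} \right)} \right)} - K{\left(-38 - -107 \right)} = \left(- \frac{1}{105}\right) 16 - 1 = - \frac{16}{105} - 1 = - \frac{121}{105}$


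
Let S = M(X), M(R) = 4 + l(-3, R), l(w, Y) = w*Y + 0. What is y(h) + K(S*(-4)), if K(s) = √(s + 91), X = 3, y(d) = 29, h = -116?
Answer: 29 + √111 ≈ 39.536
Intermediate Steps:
l(w, Y) = Y*w (l(w, Y) = Y*w + 0 = Y*w)
M(R) = 4 - 3*R (M(R) = 4 + R*(-3) = 4 - 3*R)
S = -5 (S = 4 - 3*3 = 4 - 9 = -5)
K(s) = √(91 + s)
y(h) + K(S*(-4)) = 29 + √(91 - 5*(-4)) = 29 + √(91 + 20) = 29 + √111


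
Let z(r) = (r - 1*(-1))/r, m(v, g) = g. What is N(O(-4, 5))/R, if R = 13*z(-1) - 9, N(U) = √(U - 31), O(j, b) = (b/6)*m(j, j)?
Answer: -I*√309/27 ≈ -0.65105*I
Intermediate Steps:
z(r) = (1 + r)/r (z(r) = (r + 1)/r = (1 + r)/r)
O(j, b) = b*j/6 (O(j, b) = (b/6)*j = b*j/6)
N(U) = √(-31 + U)
R = -9 (R = 13*((1 - 1)/(-1)) - 9 = 13*(-1*0) - 9 = 13*0 - 9 = 0 - 9 = -9)
N(O(-4, 5))/R = √(-31 + (⅙)*5*(-4))/(-9) = √(-31 - 10/3)*(-⅑) = √(-103/3)*(-⅑) = (I*√309/3)*(-⅑) = -I*√309/27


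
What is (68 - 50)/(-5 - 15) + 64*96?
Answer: 61431/10 ≈ 6143.1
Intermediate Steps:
(68 - 50)/(-5 - 15) + 64*96 = 18/(-20) + 6144 = 18*(-1/20) + 6144 = -9/10 + 6144 = 61431/10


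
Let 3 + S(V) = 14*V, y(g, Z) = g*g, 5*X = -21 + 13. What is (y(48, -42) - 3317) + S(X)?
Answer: -5192/5 ≈ -1038.4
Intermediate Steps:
X = -8/5 (X = (-21 + 13)/5 = (⅕)*(-8) = -8/5 ≈ -1.6000)
y(g, Z) = g²
S(V) = -3 + 14*V
(y(48, -42) - 3317) + S(X) = (48² - 3317) + (-3 + 14*(-8/5)) = (2304 - 3317) + (-3 - 112/5) = -1013 - 127/5 = -5192/5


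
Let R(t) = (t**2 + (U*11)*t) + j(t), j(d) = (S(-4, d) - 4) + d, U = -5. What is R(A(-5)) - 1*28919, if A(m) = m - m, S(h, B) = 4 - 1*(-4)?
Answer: -28915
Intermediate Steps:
S(h, B) = 8 (S(h, B) = 4 + 4 = 8)
A(m) = 0
j(d) = 4 + d (j(d) = (8 - 4) + d = 4 + d)
R(t) = 4 + t**2 - 54*t (R(t) = (t**2 + (-5*11)*t) + (4 + t) = (t**2 - 55*t) + (4 + t) = 4 + t**2 - 54*t)
R(A(-5)) - 1*28919 = (4 + 0**2 - 54*0) - 1*28919 = (4 + 0 + 0) - 28919 = 4 - 28919 = -28915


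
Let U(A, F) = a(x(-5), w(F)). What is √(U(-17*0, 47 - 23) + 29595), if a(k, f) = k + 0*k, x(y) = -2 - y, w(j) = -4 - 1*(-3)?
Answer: √29598 ≈ 172.04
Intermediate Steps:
w(j) = -1 (w(j) = -4 + 3 = -1)
a(k, f) = k (a(k, f) = k + 0 = k)
U(A, F) = 3 (U(A, F) = -2 - 1*(-5) = -2 + 5 = 3)
√(U(-17*0, 47 - 23) + 29595) = √(3 + 29595) = √29598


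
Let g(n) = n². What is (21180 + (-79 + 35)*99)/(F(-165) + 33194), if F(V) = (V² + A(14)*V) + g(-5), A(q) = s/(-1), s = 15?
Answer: 5608/20973 ≈ 0.26739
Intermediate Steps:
A(q) = -15 (A(q) = 15/(-1) = 15*(-1) = -15)
F(V) = 25 + V² - 15*V (F(V) = (V² - 15*V) + (-5)² = (V² - 15*V) + 25 = 25 + V² - 15*V)
(21180 + (-79 + 35)*99)/(F(-165) + 33194) = (21180 + (-79 + 35)*99)/((25 + (-165)² - 15*(-165)) + 33194) = (21180 - 44*99)/((25 + 27225 + 2475) + 33194) = (21180 - 4356)/(29725 + 33194) = 16824/62919 = 16824*(1/62919) = 5608/20973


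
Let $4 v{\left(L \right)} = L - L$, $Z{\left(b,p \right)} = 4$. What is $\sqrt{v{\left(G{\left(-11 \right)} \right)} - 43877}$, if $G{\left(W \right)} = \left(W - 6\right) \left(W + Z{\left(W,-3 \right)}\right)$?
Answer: $i \sqrt{43877} \approx 209.47 i$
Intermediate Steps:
$G{\left(W \right)} = \left(-6 + W\right) \left(4 + W\right)$ ($G{\left(W \right)} = \left(W - 6\right) \left(W + 4\right) = \left(-6 + W\right) \left(4 + W\right)$)
$v{\left(L \right)} = 0$ ($v{\left(L \right)} = \frac{L - L}{4} = \frac{1}{4} \cdot 0 = 0$)
$\sqrt{v{\left(G{\left(-11 \right)} \right)} - 43877} = \sqrt{0 - 43877} = \sqrt{-43877} = i \sqrt{43877}$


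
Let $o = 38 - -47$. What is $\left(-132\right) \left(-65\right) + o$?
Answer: $8665$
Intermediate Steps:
$o = 85$ ($o = 38 + 47 = 85$)
$\left(-132\right) \left(-65\right) + o = \left(-132\right) \left(-65\right) + 85 = 8580 + 85 = 8665$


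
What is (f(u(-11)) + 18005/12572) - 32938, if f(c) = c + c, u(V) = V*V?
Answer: -411036107/12572 ≈ -32695.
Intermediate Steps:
u(V) = V**2
f(c) = 2*c
(f(u(-11)) + 18005/12572) - 32938 = (2*(-11)**2 + 18005/12572) - 32938 = (2*121 + 18005*(1/12572)) - 32938 = (242 + 18005/12572) - 32938 = 3060429/12572 - 32938 = -411036107/12572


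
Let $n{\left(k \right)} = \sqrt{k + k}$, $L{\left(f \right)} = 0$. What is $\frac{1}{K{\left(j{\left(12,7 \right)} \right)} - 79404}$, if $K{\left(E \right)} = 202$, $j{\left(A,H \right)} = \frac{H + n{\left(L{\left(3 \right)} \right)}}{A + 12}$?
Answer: $- \frac{1}{79202} \approx -1.2626 \cdot 10^{-5}$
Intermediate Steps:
$n{\left(k \right)} = \sqrt{2} \sqrt{k}$ ($n{\left(k \right)} = \sqrt{2 k} = \sqrt{2} \sqrt{k}$)
$j{\left(A,H \right)} = \frac{H}{12 + A}$ ($j{\left(A,H \right)} = \frac{H + \sqrt{2} \sqrt{0}}{A + 12} = \frac{H + \sqrt{2} \cdot 0}{12 + A} = \frac{H + 0}{12 + A} = \frac{H}{12 + A}$)
$\frac{1}{K{\left(j{\left(12,7 \right)} \right)} - 79404} = \frac{1}{202 - 79404} = \frac{1}{-79202} = - \frac{1}{79202}$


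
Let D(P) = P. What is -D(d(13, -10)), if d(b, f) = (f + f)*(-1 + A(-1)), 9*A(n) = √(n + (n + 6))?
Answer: -140/9 ≈ -15.556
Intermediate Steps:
A(n) = √(6 + 2*n)/9 (A(n) = √(n + (n + 6))/9 = √(n + (6 + n))/9 = √(6 + 2*n)/9)
d(b, f) = -14*f/9 (d(b, f) = (f + f)*(-1 + √(6 + 2*(-1))/9) = (2*f)*(-1 + √(6 - 2)/9) = (2*f)*(-1 + √4/9) = (2*f)*(-1 + (⅑)*2) = (2*f)*(-1 + 2/9) = (2*f)*(-7/9) = -14*f/9)
-D(d(13, -10)) = -(-14)*(-10)/9 = -1*140/9 = -140/9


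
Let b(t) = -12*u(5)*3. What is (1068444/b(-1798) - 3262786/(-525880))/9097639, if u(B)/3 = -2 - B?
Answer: 2612685171/16744932390620 ≈ 0.00015603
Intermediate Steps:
u(B) = -6 - 3*B (u(B) = 3*(-2 - B) = -6 - 3*B)
b(t) = 756 (b(t) = -12*(-6 - 3*5)*3 = -12*(-6 - 15)*3 = -12*(-21)*3 = 252*3 = 756)
(1068444/b(-1798) - 3262786/(-525880))/9097639 = (1068444/756 - 3262786/(-525880))/9097639 = (1068444*(1/756) - 3262786*(-1/525880))*(1/9097639) = (9893/7 + 1631393/262940)*(1/9097639) = (2612685171/1840580)*(1/9097639) = 2612685171/16744932390620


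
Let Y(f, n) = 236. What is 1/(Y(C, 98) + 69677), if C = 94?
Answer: 1/69913 ≈ 1.4303e-5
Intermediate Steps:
1/(Y(C, 98) + 69677) = 1/(236 + 69677) = 1/69913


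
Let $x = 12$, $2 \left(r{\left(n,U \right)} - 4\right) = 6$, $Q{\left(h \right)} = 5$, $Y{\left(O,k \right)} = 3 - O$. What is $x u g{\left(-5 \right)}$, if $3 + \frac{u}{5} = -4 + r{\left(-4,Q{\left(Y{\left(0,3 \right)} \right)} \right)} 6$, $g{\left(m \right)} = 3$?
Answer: $6300$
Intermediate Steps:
$r{\left(n,U \right)} = 7$ ($r{\left(n,U \right)} = 4 + \frac{1}{2} \cdot 6 = 4 + 3 = 7$)
$u = 175$ ($u = -15 + 5 \left(-4 + 7 \cdot 6\right) = -15 + 5 \left(-4 + 42\right) = -15 + 5 \cdot 38 = -15 + 190 = 175$)
$x u g{\left(-5 \right)} = 12 \cdot 175 \cdot 3 = 2100 \cdot 3 = 6300$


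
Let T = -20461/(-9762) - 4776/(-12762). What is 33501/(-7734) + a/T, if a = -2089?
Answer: -12488318697849/14692050358 ≈ -850.00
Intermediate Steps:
T = 5699011/2307086 (T = -20461*(-1/9762) - 4776*(-1/12762) = 20461/9762 + 796/2127 = 5699011/2307086 ≈ 2.4702)
33501/(-7734) + a/T = 33501/(-7734) - 2089/5699011/2307086 = 33501*(-1/7734) - 2089*2307086/5699011 = -11167/2578 - 4819502654/5699011 = -12488318697849/14692050358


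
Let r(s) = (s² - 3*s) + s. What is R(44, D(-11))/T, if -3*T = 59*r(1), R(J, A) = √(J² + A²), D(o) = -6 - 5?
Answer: 33*√17/59 ≈ 2.3061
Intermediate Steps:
r(s) = s² - 2*s
D(o) = -11
R(J, A) = √(A² + J²)
T = 59/3 (T = -59*1*(-2 + 1)/3 = -59*1*(-1)/3 = -59*(-1)/3 = -⅓*(-59) = 59/3 ≈ 19.667)
R(44, D(-11))/T = √((-11)² + 44²)/(59/3) = √(121 + 1936)*(3/59) = √2057*(3/59) = (11*√17)*(3/59) = 33*√17/59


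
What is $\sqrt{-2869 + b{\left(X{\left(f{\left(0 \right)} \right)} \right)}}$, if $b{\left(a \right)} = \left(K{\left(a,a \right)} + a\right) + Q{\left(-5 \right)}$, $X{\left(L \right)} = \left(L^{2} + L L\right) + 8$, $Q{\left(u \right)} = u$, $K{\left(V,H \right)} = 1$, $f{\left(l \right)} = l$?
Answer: $i \sqrt{2865} \approx 53.526 i$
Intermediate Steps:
$X{\left(L \right)} = 8 + 2 L^{2}$ ($X{\left(L \right)} = \left(L^{2} + L^{2}\right) + 8 = 2 L^{2} + 8 = 8 + 2 L^{2}$)
$b{\left(a \right)} = -4 + a$ ($b{\left(a \right)} = \left(1 + a\right) - 5 = -4 + a$)
$\sqrt{-2869 + b{\left(X{\left(f{\left(0 \right)} \right)} \right)}} = \sqrt{-2869 + \left(-4 + \left(8 + 2 \cdot 0^{2}\right)\right)} = \sqrt{-2869 + \left(-4 + \left(8 + 2 \cdot 0\right)\right)} = \sqrt{-2869 + \left(-4 + \left(8 + 0\right)\right)} = \sqrt{-2869 + \left(-4 + 8\right)} = \sqrt{-2869 + 4} = \sqrt{-2865} = i \sqrt{2865}$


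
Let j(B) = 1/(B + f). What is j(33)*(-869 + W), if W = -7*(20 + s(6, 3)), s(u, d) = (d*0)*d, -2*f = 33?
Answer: -2018/33 ≈ -61.151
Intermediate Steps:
f = -33/2 (f = -1/2*33 = -33/2 ≈ -16.500)
s(u, d) = 0 (s(u, d) = 0*d = 0)
j(B) = 1/(-33/2 + B) (j(B) = 1/(B - 33/2) = 1/(-33/2 + B))
W = -140 (W = -7*(20 + 0) = -7*20 = -140)
j(33)*(-869 + W) = (2/(-33 + 2*33))*(-869 - 140) = (2/(-33 + 66))*(-1009) = (2/33)*(-1009) = -2018/33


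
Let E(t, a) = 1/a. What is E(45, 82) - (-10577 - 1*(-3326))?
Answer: 594583/82 ≈ 7251.0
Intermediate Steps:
E(45, 82) - (-10577 - 1*(-3326)) = 1/82 - (-10577 - 1*(-3326)) = 1/82 - (-10577 + 3326) = 1/82 - 1*(-7251) = 1/82 + 7251 = 594583/82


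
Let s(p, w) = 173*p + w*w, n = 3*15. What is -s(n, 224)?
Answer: -57961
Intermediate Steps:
n = 45
s(p, w) = w**2 + 173*p (s(p, w) = 173*p + w**2 = w**2 + 173*p)
-s(n, 224) = -(224**2 + 173*45) = -(50176 + 7785) = -1*57961 = -57961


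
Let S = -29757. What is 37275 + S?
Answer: 7518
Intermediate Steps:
37275 + S = 37275 - 29757 = 7518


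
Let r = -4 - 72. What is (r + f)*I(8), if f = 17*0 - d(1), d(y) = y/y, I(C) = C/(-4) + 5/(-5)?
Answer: 231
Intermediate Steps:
I(C) = -1 - C/4 (I(C) = C*(-1/4) + 5*(-1/5) = -C/4 - 1 = -1 - C/4)
d(y) = 1
r = -76
f = -1 (f = 17*0 - 1*1 = 0 - 1 = -1)
(r + f)*I(8) = (-76 - 1)*(-1 - 1/4*8) = -77*(-1 - 2) = -77*(-3) = 231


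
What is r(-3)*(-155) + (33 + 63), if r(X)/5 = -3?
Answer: 2421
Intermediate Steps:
r(X) = -15 (r(X) = 5*(-3) = -15)
r(-3)*(-155) + (33 + 63) = -15*(-155) + (33 + 63) = 2325 + 96 = 2421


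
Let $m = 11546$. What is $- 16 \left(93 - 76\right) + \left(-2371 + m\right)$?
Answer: $8903$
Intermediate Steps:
$- 16 \left(93 - 76\right) + \left(-2371 + m\right) = - 16 \left(93 - 76\right) + \left(-2371 + 11546\right) = \left(-16\right) 17 + 9175 = -272 + 9175 = 8903$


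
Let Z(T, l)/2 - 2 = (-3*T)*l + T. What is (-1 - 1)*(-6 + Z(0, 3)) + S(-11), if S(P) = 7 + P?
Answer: 0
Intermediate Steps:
Z(T, l) = 4 + 2*T - 6*T*l (Z(T, l) = 4 + 2*((-3*T)*l + T) = 4 + 2*(-3*T*l + T) = 4 + 2*(T - 3*T*l) = 4 + (2*T - 6*T*l) = 4 + 2*T - 6*T*l)
(-1 - 1)*(-6 + Z(0, 3)) + S(-11) = (-1 - 1)*(-6 + (4 + 2*0 - 6*0*3)) + (7 - 11) = -2*(-6 + (4 + 0 + 0)) - 4 = -2*(-6 + 4) - 4 = -2*(-2) - 4 = 4 - 4 = 0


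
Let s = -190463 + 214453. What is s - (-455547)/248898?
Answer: 1990506189/82966 ≈ 23992.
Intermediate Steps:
s = 23990
s - (-455547)/248898 = 23990 - (-455547)/248898 = 23990 - 1*(-151849/82966) = 23990 + 151849/82966 = 1990506189/82966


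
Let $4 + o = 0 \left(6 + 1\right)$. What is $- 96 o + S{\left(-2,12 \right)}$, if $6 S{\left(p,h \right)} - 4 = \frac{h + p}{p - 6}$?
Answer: $\frac{9227}{24} \approx 384.46$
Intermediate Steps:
$o = -4$ ($o = -4 + 0 \left(6 + 1\right) = -4 + 0 \cdot 7 = -4 + 0 = -4$)
$S{\left(p,h \right)} = \frac{2}{3} + \frac{h + p}{6 \left(-6 + p\right)}$ ($S{\left(p,h \right)} = \frac{2}{3} + \frac{\left(h + p\right) \frac{1}{p - 6}}{6} = \frac{2}{3} + \frac{\left(h + p\right) \frac{1}{-6 + p}}{6} = \frac{2}{3} + \frac{\frac{1}{-6 + p} \left(h + p\right)}{6} = \frac{2}{3} + \frac{h + p}{6 \left(-6 + p\right)}$)
$- 96 o + S{\left(-2,12 \right)} = \left(-96\right) \left(-4\right) + \frac{-24 + 12 + 5 \left(-2\right)}{6 \left(-6 - 2\right)} = 384 + \frac{-24 + 12 - 10}{6 \left(-8\right)} = 384 + \frac{1}{6} \left(- \frac{1}{8}\right) \left(-22\right) = 384 + \frac{11}{24} = \frac{9227}{24}$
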